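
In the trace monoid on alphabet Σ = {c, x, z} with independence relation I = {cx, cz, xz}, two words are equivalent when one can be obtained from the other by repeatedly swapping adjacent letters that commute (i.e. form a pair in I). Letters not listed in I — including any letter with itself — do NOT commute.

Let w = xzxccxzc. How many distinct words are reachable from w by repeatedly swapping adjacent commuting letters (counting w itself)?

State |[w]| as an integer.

0(x) covers ∅
1(z) covers ∅
2(x) covers 0:x
3(c) covers ∅
4(c) covers 3:c
5(x) covers 2:x
6(z) covers 1:z
7(c) covers 4:c
floor of heap: 0:x, 1:z, 3:c
completions by unplaced set U, small U first (add the entries for U minus each lowest piece of U):
  |U|=1: {5}:1  {6}:1  {7}:1
  |U|=2: {1,6}:1  {2,5}:1  {4,7}:1  {5,6}:2  {5,7}:2  {6,7}:2
  |U|=3: {0,2,5}:1  {1,5,6}:3  {1,6,7}:3  {2,5,6}:3  {2,5,7}:3  {3,4,7}:1  {4,5,7}:3  {4,6,7}:3  {5,6,7}:6
  |U|=4: {0,2,5,6}:4  {0,2,5,7}:4  {1,2,5,6}:6  {1,4,6,7}:6  {1,5,6,7}:12  {2,4,5,7}:6  {2,5,6,7}:12  {3,4,5,7}:4  {3,4,6,7}:4  {4,5,6,7}:12
  |U|=5: {0,1,2,5,6}:10  {0,2,4,5,7}:10  {0,2,5,6,7}:20  {1,2,5,6,7}:30  {1,3,4,6,7}:10  {1,4,5,6,7}:30  {2,3,4,5,7}:10  {2,4,5,6,7}:30  {3,4,5,6,7}:20
  |U|=6: {0,1,2,5,6,7}:60  {0,2,3,4,5,7}:20  {0,2,4,5,6,7}:60  {1,2,4,5,6,7}:90  {1,3,4,5,6,7}:60  {2,3,4,5,6,7}:60
  start at 0(x): 210
  start at 1(z): 140
  start at 3(c): 210
sum over floor = 560

560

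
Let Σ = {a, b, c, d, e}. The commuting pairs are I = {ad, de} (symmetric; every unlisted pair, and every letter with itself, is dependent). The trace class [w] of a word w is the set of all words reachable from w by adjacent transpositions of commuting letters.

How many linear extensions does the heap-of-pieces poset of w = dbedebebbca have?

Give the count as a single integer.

piece 0:d — minimal
piece 1:b rests on {0:d}
piece 2:e rests on {1:b}
piece 3:d rests on {1:b}
piece 4:e rests on {2:e}
piece 5:b rests on {3:d, 4:e}
piece 6:e rests on {5:b}
piece 7:b rests on {6:e}
piece 8:b rests on {7:b}
piece 9:c rests on {8:b}
piece 10:a rests on {9:c}
minimal pieces: {0:d}
ways to finish when only these pieces remain (= sum over removing one remaining piece with nothing left below it):
  1 left: {10}→1
  2 left: {9,10}→1
  3 left: {8,9,10}→1
  4 left: {7,8,9,10}→1
  5 left: {6,7,8,9,10}→1
  6 left: {5,6,7,8,9,10}→1
  7 left: {3,5,6,7,8,9,10}→1  {4,5,6,7,8,9,10}→1
  8 left: {2,4,5,6,7,8,9,10}→1  {3,4,5,6,7,8,9,10}→2
  9 left: {2,3,4,5,6,7,8,9,10}→3
  placing 0:d first → 3 extensions

3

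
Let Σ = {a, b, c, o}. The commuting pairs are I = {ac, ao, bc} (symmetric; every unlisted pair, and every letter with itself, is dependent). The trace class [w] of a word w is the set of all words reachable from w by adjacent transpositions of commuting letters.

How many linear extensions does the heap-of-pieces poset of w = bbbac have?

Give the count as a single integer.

#0=b has no predecessor
#1=b depends on [0:b]
#2=b depends on [1:b]
#3=a depends on [2:b]
#4=c has no predecessor
sources: [0:b, 4:c]
N(rest) = Σ N(rest − s) over sources s of rest; N(one piece) = 1:
  size 1 → [3]=1  [4]=1
  size 2 → [2,3]=1  [3,4]=2
  size 3 → [1,2,3]=1  [2,3,4]=3
  first=0(b) contributes 4
  first=4(c) contributes 1
|[w]| = 5

5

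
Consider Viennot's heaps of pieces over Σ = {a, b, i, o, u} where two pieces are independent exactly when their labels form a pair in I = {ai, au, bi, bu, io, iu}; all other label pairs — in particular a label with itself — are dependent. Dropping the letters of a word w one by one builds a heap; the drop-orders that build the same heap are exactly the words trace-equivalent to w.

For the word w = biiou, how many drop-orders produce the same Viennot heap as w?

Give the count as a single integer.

piece 0:b — minimal
piece 1:i — minimal
piece 2:i rests on {1:i}
piece 3:o rests on {0:b}
piece 4:u rests on {3:o}
minimal pieces: {0:b, 1:i}
ways to finish when only these pieces remain (= sum over removing one remaining piece with nothing left below it):
  1 left: {2}→1  {4}→1
  2 left: {1,2}→1  {2,4}→2  {3,4}→1
  3 left: {0,3,4}→1  {1,2,4}→3  {2,3,4}→3
  placing 0:b first → 6 extensions
  placing 1:i first → 4 extensions
total linear extensions = 10

10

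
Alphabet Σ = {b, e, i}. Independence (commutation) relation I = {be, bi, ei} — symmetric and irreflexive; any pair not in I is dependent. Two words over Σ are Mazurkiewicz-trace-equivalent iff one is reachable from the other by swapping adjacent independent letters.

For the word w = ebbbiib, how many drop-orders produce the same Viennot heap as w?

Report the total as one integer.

#0=e has no predecessor
#1=b has no predecessor
#2=b depends on [1:b]
#3=b depends on [2:b]
#4=i has no predecessor
#5=i depends on [4:i]
#6=b depends on [3:b]
sources: [0:e, 1:b, 4:i]
N(rest) = Σ N(rest − s) over sources s of rest; N(one piece) = 1:
  size 1 → [0]=1  [5]=1  [6]=1
  size 2 → [0,5]=2  [0,6]=2  [3,6]=1  [4,5]=1  [5,6]=2
  size 3 → [0,3,6]=3  [0,4,5]=3  [0,5,6]=6  [2,3,6]=1  [3,5,6]=3  [4,5,6]=3
  size 4 → [0,2,3,6]=4  [0,3,5,6]=12  [0,4,5,6]=12  [1,2,3,6]=1  [2,3,5,6]=4  [3,4,5,6]=6
  size 5 → [0,1,2,3,6]=5  [0,2,3,5,6]=20  [0,3,4,5,6]=30  [1,2,3,5,6]=5  [2,3,4,5,6]=10
  first=0(e) contributes 15
  first=1(b) contributes 60
  first=4(i) contributes 30
|[w]| = 105

105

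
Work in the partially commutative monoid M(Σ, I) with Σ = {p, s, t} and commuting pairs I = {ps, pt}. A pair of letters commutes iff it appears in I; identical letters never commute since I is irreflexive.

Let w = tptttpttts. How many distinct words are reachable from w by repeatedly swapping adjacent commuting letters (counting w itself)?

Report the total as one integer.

0(t) covers ∅
1(p) covers ∅
2(t) covers 0:t
3(t) covers 2:t
4(t) covers 3:t
5(p) covers 1:p
6(t) covers 4:t
7(t) covers 6:t
8(t) covers 7:t
9(s) covers 8:t
floor of heap: 0:t, 1:p
completions by unplaced set U, small U first (add the entries for U minus each lowest piece of U):
  |U|=1: {5}:1  {9}:1
  |U|=2: {1,5}:1  {5,9}:2  {8,9}:1
  |U|=3: {1,5,9}:3  {5,8,9}:3  {7,8,9}:1
  |U|=4: {1,5,8,9}:6  {5,7,8,9}:4  {6,7,8,9}:1
  |U|=5: {1,5,7,8,9}:10  {4,6,7,8,9}:1  {5,6,7,8,9}:5
  |U|=6: {1,5,6,7,8,9}:15  {3,4,6,7,8,9}:1  {4,5,6,7,8,9}:6
  |U|=7: {1,4,5,6,7,8,9}:21  {2,3,4,6,7,8,9}:1  {3,4,5,6,7,8,9}:7
  |U|=8: {0,2,3,4,6,7,8,9}:1  {1,3,4,5,6,7,8,9}:28  {2,3,4,5,6,7,8,9}:8
  start at 0(t): 36
  start at 1(p): 9
sum over floor = 45

45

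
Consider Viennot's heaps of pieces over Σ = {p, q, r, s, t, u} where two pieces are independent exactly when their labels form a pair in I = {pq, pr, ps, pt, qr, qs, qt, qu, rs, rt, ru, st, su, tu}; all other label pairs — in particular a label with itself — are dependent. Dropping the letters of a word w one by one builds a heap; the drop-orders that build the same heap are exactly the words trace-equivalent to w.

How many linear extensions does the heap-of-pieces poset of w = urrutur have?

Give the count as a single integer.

140

#0=u has no predecessor
#1=r has no predecessor
#2=r depends on [1:r]
#3=u depends on [0:u]
#4=t has no predecessor
#5=u depends on [3:u]
#6=r depends on [2:r]
sources: [0:u, 1:r, 4:t]
N(rest) = Σ N(rest − s) over sources s of rest; N(one piece) = 1:
  size 1 → [4]=1  [5]=1  [6]=1
  size 2 → [2,6]=1  [3,5]=1  [4,5]=2  [4,6]=2  [5,6]=2
  size 3 → [0,3,5]=1  [1,2,6]=1  [2,4,6]=3  [2,5,6]=3  [3,4,5]=3  [3,5,6]=3  [4,5,6]=6
  size 4 → [0,3,4,5]=4  [0,3,5,6]=4  [1,2,4,6]=4  [1,2,5,6]=4  [2,3,5,6]=6  [2,4,5,6]=12  [3,4,5,6]=12
  size 5 → [0,2,3,5,6]=10  [0,3,4,5,6]=20  [1,2,3,5,6]=10  [1,2,4,5,6]=20  [2,3,4,5,6]=30
  first=0(u) contributes 60
  first=1(r) contributes 60
  first=4(t) contributes 20
|[w]| = 140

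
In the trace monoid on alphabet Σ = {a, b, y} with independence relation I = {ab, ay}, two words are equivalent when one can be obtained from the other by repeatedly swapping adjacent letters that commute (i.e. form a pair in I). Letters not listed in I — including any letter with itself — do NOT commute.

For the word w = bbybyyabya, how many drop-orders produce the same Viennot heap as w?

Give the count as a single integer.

drop 0:b onto floor
drop 1:b onto {0:b}
drop 2:y onto {1:b}
drop 3:b onto {2:y}
drop 4:y onto {3:b}
drop 5:y onto {4:y}
drop 6:a onto floor
drop 7:b onto {5:y}
drop 8:y onto {7:b}
drop 9:a onto {6:a}
ground layer = {0:b, 6:a}
drop-orders for the pieces not yet dropped (sum over which currently-grounded one goes next):
  1 to go: {8} 1  {9} 1
  2 to go: {6,9} 1  {7,8} 1  {8,9} 2
  3 to go: {5,7,8} 1  {6,8,9} 3  {7,8,9} 3
  4 to go: {4,5,7,8} 1  {5,7,8,9} 4  {6,7,8,9} 6
  5 to go: {3,4,5,7,8} 1  {4,5,7,8,9} 5  {5,6,7,8,9} 10
  6 to go: {2,3,4,5,7,8} 1  {3,4,5,7,8,9} 6  {4,5,6,7,8,9} 15
  7 to go: {1,2,3,4,5,7,8} 1  {2,3,4,5,7,8,9} 7  {3,4,5,6,7,8,9} 21
  8 to go: {0,1,2,3,4,5,7,8} 1  {1,2,3,4,5,7,8,9} 8  {2,3,4,5,6,7,8,9} 28
  if 0:b drops first: 36 orders
  if 6:a drops first: 9 orders
heap linearizations: 45

45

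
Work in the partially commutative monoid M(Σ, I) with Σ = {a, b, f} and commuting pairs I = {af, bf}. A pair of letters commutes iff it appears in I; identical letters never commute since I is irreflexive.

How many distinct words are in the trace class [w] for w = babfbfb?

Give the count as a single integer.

21

#0=b has no predecessor
#1=a depends on [0:b]
#2=b depends on [1:a]
#3=f has no predecessor
#4=b depends on [2:b]
#5=f depends on [3:f]
#6=b depends on [4:b]
sources: [0:b, 3:f]
N(rest) = Σ N(rest − s) over sources s of rest; N(one piece) = 1:
  size 1 → [5]=1  [6]=1
  size 2 → [3,5]=1  [4,6]=1  [5,6]=2
  size 3 → [2,4,6]=1  [3,5,6]=3  [4,5,6]=3
  size 4 → [1,2,4,6]=1  [2,4,5,6]=4  [3,4,5,6]=6
  size 5 → [0,1,2,4,6]=1  [1,2,4,5,6]=5  [2,3,4,5,6]=10
  first=0(b) contributes 15
  first=3(f) contributes 6
|[w]| = 21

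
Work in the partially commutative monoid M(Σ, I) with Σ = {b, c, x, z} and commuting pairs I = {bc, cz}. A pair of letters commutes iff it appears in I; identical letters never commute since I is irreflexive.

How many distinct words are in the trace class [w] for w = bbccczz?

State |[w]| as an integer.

0(b) covers ∅
1(b) covers 0:b
2(c) covers ∅
3(c) covers 2:c
4(c) covers 3:c
5(z) covers 1:b
6(z) covers 5:z
floor of heap: 0:b, 2:c
completions by unplaced set U, small U first (add the entries for U minus each lowest piece of U):
  |U|=1: {4}:1  {6}:1
  |U|=2: {3,4}:1  {4,6}:2  {5,6}:1
  |U|=3: {1,5,6}:1  {2,3,4}:1  {3,4,6}:3  {4,5,6}:3
  |U|=4: {0,1,5,6}:1  {1,4,5,6}:4  {2,3,4,6}:4  {3,4,5,6}:6
  |U|=5: {0,1,4,5,6}:5  {1,3,4,5,6}:10  {2,3,4,5,6}:10
  start at 0(b): 20
  start at 2(c): 15
sum over floor = 35

35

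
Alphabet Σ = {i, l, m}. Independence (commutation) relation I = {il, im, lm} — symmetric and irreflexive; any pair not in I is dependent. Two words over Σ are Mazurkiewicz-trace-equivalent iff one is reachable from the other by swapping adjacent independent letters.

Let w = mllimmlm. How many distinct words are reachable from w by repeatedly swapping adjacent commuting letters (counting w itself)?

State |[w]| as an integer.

280

0(m) covers ∅
1(l) covers ∅
2(l) covers 1:l
3(i) covers ∅
4(m) covers 0:m
5(m) covers 4:m
6(l) covers 2:l
7(m) covers 5:m
floor of heap: 0:m, 1:l, 3:i
completions by unplaced set U, small U first (add the entries for U minus each lowest piece of U):
  |U|=1: {3}:1  {6}:1  {7}:1
  |U|=2: {2,6}:1  {3,6}:2  {3,7}:2  {5,7}:1  {6,7}:2
  |U|=3: {1,2,6}:1  {2,3,6}:3  {2,6,7}:3  {3,5,7}:3  {3,6,7}:6  {4,5,7}:1  {5,6,7}:3
  |U|=4: {0,4,5,7}:1  {1,2,3,6}:4  {1,2,6,7}:4  {2,3,6,7}:12  {2,5,6,7}:6  {3,4,5,7}:4  {3,5,6,7}:12  {4,5,6,7}:4
  |U|=5: {0,3,4,5,7}:5  {0,4,5,6,7}:5  {1,2,3,6,7}:20  {1,2,5,6,7}:10  {2,3,5,6,7}:30  {2,4,5,6,7}:10  {3,4,5,6,7}:20
  |U|=6: {0,2,4,5,6,7}:15  {0,3,4,5,6,7}:30  {1,2,3,5,6,7}:60  {1,2,4,5,6,7}:20  {2,3,4,5,6,7}:60
  start at 0(m): 140
  start at 1(l): 105
  start at 3(i): 35
sum over floor = 280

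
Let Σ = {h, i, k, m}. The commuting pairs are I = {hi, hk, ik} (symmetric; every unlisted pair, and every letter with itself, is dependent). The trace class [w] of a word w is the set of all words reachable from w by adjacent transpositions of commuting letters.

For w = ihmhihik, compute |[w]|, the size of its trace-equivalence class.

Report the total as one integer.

piece 0:i — minimal
piece 1:h — minimal
piece 2:m rests on {0:i, 1:h}
piece 3:h rests on {2:m}
piece 4:i rests on {2:m}
piece 5:h rests on {3:h}
piece 6:i rests on {4:i}
piece 7:k rests on {2:m}
minimal pieces: {0:i, 1:h}
ways to finish when only these pieces remain (= sum over removing one remaining piece with nothing left below it):
  1 left: {5}→1  {6}→1  {7}→1
  2 left: {3,5}→1  {4,6}→1  {5,6}→2  {5,7}→2  {6,7}→2
  3 left: {3,5,6}→3  {3,5,7}→3  {4,5,6}→3  {4,6,7}→3  {5,6,7}→6
  4 left: {3,4,5,6}→6  {3,5,6,7}→12  {4,5,6,7}→12
  5 left: {3,4,5,6,7}→30
  6 left: {2,3,4,5,6,7}→30
  placing 0:i first → 30 extensions
  placing 1:h first → 30 extensions
total linear extensions = 60

60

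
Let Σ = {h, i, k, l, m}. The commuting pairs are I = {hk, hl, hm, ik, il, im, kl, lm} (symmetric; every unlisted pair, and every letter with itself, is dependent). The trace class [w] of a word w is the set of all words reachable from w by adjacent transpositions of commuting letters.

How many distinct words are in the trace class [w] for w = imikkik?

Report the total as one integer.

piece 0:i — minimal
piece 1:m — minimal
piece 2:i rests on {0:i}
piece 3:k rests on {1:m}
piece 4:k rests on {3:k}
piece 5:i rests on {2:i}
piece 6:k rests on {4:k}
minimal pieces: {0:i, 1:m}
ways to finish when only these pieces remain (= sum over removing one remaining piece with nothing left below it):
  1 left: {5}→1  {6}→1
  2 left: {2,5}→1  {4,6}→1  {5,6}→2
  3 left: {0,2,5}→1  {2,5,6}→3  {3,4,6}→1  {4,5,6}→3
  4 left: {0,2,5,6}→4  {1,3,4,6}→1  {2,4,5,6}→6  {3,4,5,6}→4
  5 left: {0,2,4,5,6}→10  {1,3,4,5,6}→5  {2,3,4,5,6}→10
  placing 0:i first → 15 extensions
  placing 1:m first → 20 extensions
total linear extensions = 35

35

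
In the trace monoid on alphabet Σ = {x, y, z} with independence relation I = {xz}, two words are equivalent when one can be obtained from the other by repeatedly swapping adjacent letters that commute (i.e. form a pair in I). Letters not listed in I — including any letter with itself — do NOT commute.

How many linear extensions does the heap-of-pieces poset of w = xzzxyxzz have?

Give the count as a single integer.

drop 0:x onto floor
drop 1:z onto floor
drop 2:z onto {1:z}
drop 3:x onto {0:x}
drop 4:y onto {2:z, 3:x}
drop 5:x onto {4:y}
drop 6:z onto {4:y}
drop 7:z onto {6:z}
ground layer = {0:x, 1:z}
drop-orders for the pieces not yet dropped (sum over which currently-grounded one goes next):
  1 to go: {5} 1  {7} 1
  2 to go: {5,7} 2  {6,7} 1
  3 to go: {5,6,7} 3
  4 to go: {4,5,6,7} 3
  5 to go: {2,4,5,6,7} 3  {3,4,5,6,7} 3
  6 to go: {0,3,4,5,6,7} 3  {1,2,4,5,6,7} 3  {2,3,4,5,6,7} 6
  if 0:x drops first: 9 orders
  if 1:z drops first: 9 orders
heap linearizations: 18

18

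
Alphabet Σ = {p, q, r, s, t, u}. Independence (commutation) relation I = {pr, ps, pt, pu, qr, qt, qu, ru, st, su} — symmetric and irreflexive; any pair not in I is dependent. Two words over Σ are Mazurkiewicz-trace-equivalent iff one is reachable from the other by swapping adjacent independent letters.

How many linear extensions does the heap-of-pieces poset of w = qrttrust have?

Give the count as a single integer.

31

drop 0:q onto floor
drop 1:r onto floor
drop 2:t onto {1:r}
drop 3:t onto {2:t}
drop 4:r onto {3:t}
drop 5:u onto {3:t}
drop 6:s onto {0:q, 4:r}
drop 7:t onto {4:r, 5:u}
ground layer = {0:q, 1:r}
drop-orders for the pieces not yet dropped (sum over which currently-grounded one goes next):
  1 to go: {6} 1  {7} 1
  2 to go: {0,6} 1  {5,7} 1  {6,7} 2
  3 to go: {0,6,7} 3  {4,6,7} 2  {5,6,7} 3
  4 to go: {0,4,6,7} 5  {0,5,6,7} 6  {4,5,6,7} 5
  5 to go: {0,4,5,6,7} 16  {3,4,5,6,7} 5
  6 to go: {0,3,4,5,6,7} 21  {2,3,4,5,6,7} 5
  if 0:q drops first: 5 orders
  if 1:r drops first: 26 orders
heap linearizations: 31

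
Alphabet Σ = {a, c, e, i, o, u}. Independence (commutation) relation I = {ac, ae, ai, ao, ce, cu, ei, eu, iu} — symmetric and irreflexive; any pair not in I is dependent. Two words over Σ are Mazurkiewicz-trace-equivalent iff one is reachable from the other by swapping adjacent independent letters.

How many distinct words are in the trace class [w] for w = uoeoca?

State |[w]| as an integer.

0(u) covers ∅
1(o) covers 0:u
2(e) covers 1:o
3(o) covers 2:e
4(c) covers 3:o
5(a) covers 0:u
floor of heap: 0:u
completions by unplaced set U, small U first (add the entries for U minus each lowest piece of U):
  |U|=1: {4}:1  {5}:1
  |U|=2: {3,4}:1  {4,5}:2
  |U|=3: {2,3,4}:1  {3,4,5}:3
  |U|=4: {1,2,3,4}:1  {2,3,4,5}:4
  start at 0(u): 5

5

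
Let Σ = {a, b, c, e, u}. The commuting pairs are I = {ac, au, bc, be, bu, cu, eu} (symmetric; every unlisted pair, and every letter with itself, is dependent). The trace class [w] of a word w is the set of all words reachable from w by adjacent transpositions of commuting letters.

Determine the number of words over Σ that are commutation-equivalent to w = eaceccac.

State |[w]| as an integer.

8

#0=e has no predecessor
#1=a depends on [0:e]
#2=c depends on [0:e]
#3=e depends on [1:a, 2:c]
#4=c depends on [3:e]
#5=c depends on [4:c]
#6=a depends on [3:e]
#7=c depends on [5:c]
sources: [0:e]
N(rest) = Σ N(rest − s) over sources s of rest; N(one piece) = 1:
  size 1 → [6]=1  [7]=1
  size 2 → [5,7]=1  [6,7]=2
  size 3 → [4,5,7]=1  [5,6,7]=3
  size 4 → [4,5,6,7]=4
  size 5 → [3,4,5,6,7]=4
  size 6 → [1,3,4,5,6,7]=4  [2,3,4,5,6,7]=4
  first=0(e) contributes 8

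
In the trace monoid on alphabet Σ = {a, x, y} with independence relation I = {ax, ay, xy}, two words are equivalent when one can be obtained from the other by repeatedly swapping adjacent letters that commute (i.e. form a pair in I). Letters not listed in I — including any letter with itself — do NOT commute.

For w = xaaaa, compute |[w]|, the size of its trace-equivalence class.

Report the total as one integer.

5

drop 0:x onto floor
drop 1:a onto floor
drop 2:a onto {1:a}
drop 3:a onto {2:a}
drop 4:a onto {3:a}
ground layer = {0:x, 1:a}
drop-orders for the pieces not yet dropped (sum over which currently-grounded one goes next):
  1 to go: {0} 1  {4} 1
  2 to go: {0,4} 2  {3,4} 1
  3 to go: {0,3,4} 3  {2,3,4} 1
  if 0:x drops first: 1 orders
  if 1:a drops first: 4 orders
heap linearizations: 5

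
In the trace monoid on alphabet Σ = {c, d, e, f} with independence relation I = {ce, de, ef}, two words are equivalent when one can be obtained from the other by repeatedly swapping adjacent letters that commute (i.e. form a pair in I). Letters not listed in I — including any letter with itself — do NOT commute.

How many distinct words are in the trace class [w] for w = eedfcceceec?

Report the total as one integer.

drop 0:e onto floor
drop 1:e onto {0:e}
drop 2:d onto floor
drop 3:f onto {2:d}
drop 4:c onto {3:f}
drop 5:c onto {4:c}
drop 6:e onto {1:e}
drop 7:c onto {5:c}
drop 8:e onto {6:e}
drop 9:e onto {8:e}
drop 10:c onto {7:c}
ground layer = {0:e, 2:d}
drop-orders for the pieces not yet dropped (sum over which currently-grounded one goes next):
  1 to go: {9} 1  {10} 1
  2 to go: {7,10} 1  {8,9} 1  {9,10} 2
  3 to go: {5,7,10} 1  {6,8,9} 1  {7,9,10} 3  {8,9,10} 3
  4 to go: {1,6,8,9} 1  {4,5,7,10} 1  {5,7,9,10} 4  {6,8,9,10} 4  {7,8,9,10} 6
  5 to go: {0,1,6,8,9} 1  {1,6,8,9,10} 5  {3,4,5,7,10} 1  {4,5,7,9,10} 5  {5,7,8,9,10} 10  {6,7,8,9,10} 10
  6 to go: {0,1,6,8,9,10} 6  {1,6,7,8,9,10} 15  {2,3,4,5,7,10} 1  {3,4,5,7,9,10} 6  {4,5,7,8,9,10} 15  {5,6,7,8,9,10} 20
  7 to go: {0,1,6,7,8,9,10} 21  {1,5,6,7,8,9,10} 35  {2,3,4,5,7,9,10} 7  {3,4,5,7,8,9,10} 21  {4,5,6,7,8,9,10} 35
  8 to go: {0,1,5,6,7,8,9,10} 56  {1,4,5,6,7,8,9,10} 70  {2,3,4,5,7,8,9,10} 28  {3,4,5,6,7,8,9,10} 56
  9 to go: {0,1,4,5,6,7,8,9,10} 126  {1,3,4,5,6,7,8,9,10} 126  {2,3,4,5,6,7,8,9,10} 84
  if 0:e drops first: 210 orders
  if 2:d drops first: 252 orders
heap linearizations: 462

462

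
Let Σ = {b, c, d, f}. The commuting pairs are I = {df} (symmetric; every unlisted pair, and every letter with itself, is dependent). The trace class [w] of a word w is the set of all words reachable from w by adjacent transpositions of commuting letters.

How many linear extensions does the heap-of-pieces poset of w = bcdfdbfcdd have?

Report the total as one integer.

#0=b has no predecessor
#1=c depends on [0:b]
#2=d depends on [1:c]
#3=f depends on [1:c]
#4=d depends on [2:d]
#5=b depends on [3:f, 4:d]
#6=f depends on [5:b]
#7=c depends on [6:f]
#8=d depends on [7:c]
#9=d depends on [8:d]
sources: [0:b]
N(rest) = Σ N(rest − s) over sources s of rest; N(one piece) = 1:
  size 1 → [9]=1
  size 2 → [8,9]=1
  size 3 → [7,8,9]=1
  size 4 → [6,7,8,9]=1
  size 5 → [5,6,7,8,9]=1
  size 6 → [3,5,6,7,8,9]=1  [4,5,6,7,8,9]=1
  size 7 → [2,4,5,6,7,8,9]=1  [3,4,5,6,7,8,9]=2
  size 8 → [2,3,4,5,6,7,8,9]=3
  first=0(b) contributes 3

3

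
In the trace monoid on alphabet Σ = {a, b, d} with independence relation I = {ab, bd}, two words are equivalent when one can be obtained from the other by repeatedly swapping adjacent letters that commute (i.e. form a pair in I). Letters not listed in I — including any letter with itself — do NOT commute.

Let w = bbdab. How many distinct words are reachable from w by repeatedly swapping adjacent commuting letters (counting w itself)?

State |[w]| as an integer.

10

piece 0:b — minimal
piece 1:b rests on {0:b}
piece 2:d — minimal
piece 3:a rests on {2:d}
piece 4:b rests on {1:b}
minimal pieces: {0:b, 2:d}
ways to finish when only these pieces remain (= sum over removing one remaining piece with nothing left below it):
  1 left: {3}→1  {4}→1
  2 left: {1,4}→1  {2,3}→1  {3,4}→2
  3 left: {0,1,4}→1  {1,3,4}→3  {2,3,4}→3
  placing 0:b first → 6 extensions
  placing 2:d first → 4 extensions
total linear extensions = 10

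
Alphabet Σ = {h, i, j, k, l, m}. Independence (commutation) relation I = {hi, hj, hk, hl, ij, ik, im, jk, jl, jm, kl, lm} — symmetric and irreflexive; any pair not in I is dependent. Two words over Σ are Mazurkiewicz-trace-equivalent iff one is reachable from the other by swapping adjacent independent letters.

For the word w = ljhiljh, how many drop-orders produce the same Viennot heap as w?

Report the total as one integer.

210

#0=l has no predecessor
#1=j has no predecessor
#2=h has no predecessor
#3=i depends on [0:l]
#4=l depends on [3:i]
#5=j depends on [1:j]
#6=h depends on [2:h]
sources: [0:l, 1:j, 2:h]
N(rest) = Σ N(rest − s) over sources s of rest; N(one piece) = 1:
  size 1 → [4]=1  [5]=1  [6]=1
  size 2 → [1,5]=1  [2,6]=1  [3,4]=1  [4,5]=2  [4,6]=2  [5,6]=2
  size 3 → [0,3,4]=1  [1,4,5]=3  [1,5,6]=3  [2,4,6]=3  [2,5,6]=3  [3,4,5]=3  [3,4,6]=3  [4,5,6]=6
  size 4 → [0,3,4,5]=4  [0,3,4,6]=4  [1,2,5,6]=6  [1,3,4,5]=6  [1,4,5,6]=12  [2,3,4,6]=6  [2,4,5,6]=12  [3,4,5,6]=12
  size 5 → [0,1,3,4,5]=10  [0,2,3,4,6]=10  [0,3,4,5,6]=20  [1,2,4,5,6]=30  [1,3,4,5,6]=30  [2,3,4,5,6]=30
  first=0(l) contributes 90
  first=1(j) contributes 60
  first=2(h) contributes 60
|[w]| = 210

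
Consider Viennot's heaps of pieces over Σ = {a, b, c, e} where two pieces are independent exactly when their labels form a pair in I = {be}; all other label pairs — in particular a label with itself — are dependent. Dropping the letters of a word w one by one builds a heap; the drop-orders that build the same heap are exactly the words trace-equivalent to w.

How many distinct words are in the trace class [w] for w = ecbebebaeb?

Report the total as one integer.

20

drop 0:e onto floor
drop 1:c onto {0:e}
drop 2:b onto {1:c}
drop 3:e onto {1:c}
drop 4:b onto {2:b}
drop 5:e onto {3:e}
drop 6:b onto {4:b}
drop 7:a onto {5:e, 6:b}
drop 8:e onto {7:a}
drop 9:b onto {7:a}
ground layer = {0:e}
drop-orders for the pieces not yet dropped (sum over which currently-grounded one goes next):
  1 to go: {8} 1  {9} 1
  2 to go: {8,9} 2
  3 to go: {7,8,9} 2
  4 to go: {5,7,8,9} 2  {6,7,8,9} 2
  5 to go: {3,5,7,8,9} 2  {4,6,7,8,9} 2  {5,6,7,8,9} 4
  6 to go: {2,4,6,7,8,9} 2  {3,5,6,7,8,9} 6  {4,5,6,7,8,9} 6
  7 to go: {2,4,5,6,7,8,9} 8  {3,4,5,6,7,8,9} 12
  8 to go: {2,3,4,5,6,7,8,9} 20
  if 0:e drops first: 20 orders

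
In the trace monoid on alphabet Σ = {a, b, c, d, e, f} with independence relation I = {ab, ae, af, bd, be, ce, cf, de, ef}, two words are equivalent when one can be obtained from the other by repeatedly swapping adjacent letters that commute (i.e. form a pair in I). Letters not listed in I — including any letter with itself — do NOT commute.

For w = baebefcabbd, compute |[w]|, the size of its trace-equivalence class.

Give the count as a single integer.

0(b) covers ∅
1(a) covers ∅
2(e) covers ∅
3(b) covers 0:b
4(e) covers 2:e
5(f) covers 3:b
6(c) covers 1:a, 3:b
7(a) covers 6:c
8(b) covers 5:f, 6:c
9(b) covers 8:b
10(d) covers 5:f, 7:a
floor of heap: 0:b, 1:a, 2:e
completions by unplaced set U, small U first (add the entries for U minus each lowest piece of U):
  |U|=1: {4}:1  {9}:1  {10}:1
  |U|=2: {2,4}:1  {4,9}:2  {4,10}:2  {7,10}:1  {8,9}:1  {9,10}:2
  |U|=3: {2,4,9}:3  {2,4,10}:3  {4,7,10}:3  {4,8,9}:3  {4,9,10}:6  {7,9,10}:3  {8,9,10}:3
  |U|=4: {2,4,7,10}:6  {2,4,8,9}:6  {2,4,9,10}:12  {4,7,9,10}:12  {4,8,9,10}:12  {5,8,9,10}:3  {7,8,9,10}:6
  |U|=5: {2,4,7,9,10}:30  {2,4,8,9,10}:30  {4,5,8,9,10}:15  {4,7,8,9,10}:30  {5,7,8,9,10}:9  {6,7,8,9,10}:6
  |U|=6: {1,6,7,8,9,10}:6  {2,4,5,8,9,10}:45  {2,4,7,8,9,10}:90  {4,5,7,8,9,10}:54  {4,6,7,8,9,10}:36  {5,6,7,8,9,10}:15
  |U|=7: {1,4,6,7,8,9,10}:42  {1,5,6,7,8,9,10}:21  {2,4,5,7,8,9,10}:189  {2,4,6,7,8,9,10}:126  {3,5,6,7,8,9,10}:15  {4,5,6,7,8,9,10}:105
  |U|=8: {0,3,5,6,7,8,9,10}:15  {1,2,4,6,7,8,9,10}:168  {1,3,5,6,7,8,9,10}:36  {1,4,5,6,7,8,9,10}:168  {2,4,5,6,7,8,9,10}:420  {3,4,5,6,7,8,9,10}:120
  |U|=9: {0,1,3,5,6,7,8,9,10}:51  {0,3,4,5,6,7,8,9,10}:135  {1,2,4,5,6,7,8,9,10}:756  {1,3,4,5,6,7,8,9,10}:324  {2,3,4,5,6,7,8,9,10}:540
  start at 0(b): 1620
  start at 1(a): 675
  start at 2(e): 510
sum over floor = 2805

2805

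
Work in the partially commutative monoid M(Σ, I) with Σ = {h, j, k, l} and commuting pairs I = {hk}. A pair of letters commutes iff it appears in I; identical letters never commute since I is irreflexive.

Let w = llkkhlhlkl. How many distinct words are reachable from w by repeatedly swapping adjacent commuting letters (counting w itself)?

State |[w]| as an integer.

piece 0:l — minimal
piece 1:l rests on {0:l}
piece 2:k rests on {1:l}
piece 3:k rests on {2:k}
piece 4:h rests on {1:l}
piece 5:l rests on {3:k, 4:h}
piece 6:h rests on {5:l}
piece 7:l rests on {6:h}
piece 8:k rests on {7:l}
piece 9:l rests on {8:k}
minimal pieces: {0:l}
ways to finish when only these pieces remain (= sum over removing one remaining piece with nothing left below it):
  1 left: {9}→1
  2 left: {8,9}→1
  3 left: {7,8,9}→1
  4 left: {6,7,8,9}→1
  5 left: {5,6,7,8,9}→1
  6 left: {3,5,6,7,8,9}→1  {4,5,6,7,8,9}→1
  7 left: {2,3,5,6,7,8,9}→1  {3,4,5,6,7,8,9}→2
  8 left: {2,3,4,5,6,7,8,9}→3
  placing 0:l first → 3 extensions

3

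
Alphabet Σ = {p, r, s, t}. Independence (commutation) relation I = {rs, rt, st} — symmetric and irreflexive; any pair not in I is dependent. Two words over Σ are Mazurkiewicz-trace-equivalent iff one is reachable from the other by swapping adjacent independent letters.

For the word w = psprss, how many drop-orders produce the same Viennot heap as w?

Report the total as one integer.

drop 0:p onto floor
drop 1:s onto {0:p}
drop 2:p onto {1:s}
drop 3:r onto {2:p}
drop 4:s onto {2:p}
drop 5:s onto {4:s}
ground layer = {0:p}
drop-orders for the pieces not yet dropped (sum over which currently-grounded one goes next):
  1 to go: {3} 1  {5} 1
  2 to go: {3,5} 2  {4,5} 1
  3 to go: {3,4,5} 3
  4 to go: {2,3,4,5} 3
  if 0:p drops first: 3 orders

3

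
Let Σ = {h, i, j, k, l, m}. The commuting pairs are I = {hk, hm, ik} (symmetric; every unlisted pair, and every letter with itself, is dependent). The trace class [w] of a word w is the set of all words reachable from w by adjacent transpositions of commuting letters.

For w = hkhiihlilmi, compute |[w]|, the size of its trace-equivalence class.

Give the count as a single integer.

6

drop 0:h onto floor
drop 1:k onto floor
drop 2:h onto {0:h}
drop 3:i onto {2:h}
drop 4:i onto {3:i}
drop 5:h onto {4:i}
drop 6:l onto {1:k, 5:h}
drop 7:i onto {6:l}
drop 8:l onto {7:i}
drop 9:m onto {8:l}
drop 10:i onto {9:m}
ground layer = {0:h, 1:k}
drop-orders for the pieces not yet dropped (sum over which currently-grounded one goes next):
  1 to go: {10} 1
  2 to go: {9,10} 1
  3 to go: {8,9,10} 1
  4 to go: {7,8,9,10} 1
  5 to go: {6,7,8,9,10} 1
  6 to go: {1,6,7,8,9,10} 1  {5,6,7,8,9,10} 1
  7 to go: {1,5,6,7,8,9,10} 2  {4,5,6,7,8,9,10} 1
  8 to go: {1,4,5,6,7,8,9,10} 3  {3,4,5,6,7,8,9,10} 1
  9 to go: {1,3,4,5,6,7,8,9,10} 4  {2,3,4,5,6,7,8,9,10} 1
  if 0:h drops first: 5 orders
  if 1:k drops first: 1 orders
heap linearizations: 6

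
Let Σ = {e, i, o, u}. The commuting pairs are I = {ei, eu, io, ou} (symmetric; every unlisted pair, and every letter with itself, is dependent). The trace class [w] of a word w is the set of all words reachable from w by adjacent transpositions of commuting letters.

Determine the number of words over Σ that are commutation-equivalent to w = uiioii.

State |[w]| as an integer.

piece 0:u — minimal
piece 1:i rests on {0:u}
piece 2:i rests on {1:i}
piece 3:o — minimal
piece 4:i rests on {2:i}
piece 5:i rests on {4:i}
minimal pieces: {0:u, 3:o}
ways to finish when only these pieces remain (= sum over removing one remaining piece with nothing left below it):
  1 left: {3}→1  {5}→1
  2 left: {3,5}→2  {4,5}→1
  3 left: {2,4,5}→1  {3,4,5}→3
  4 left: {1,2,4,5}→1  {2,3,4,5}→4
  placing 0:u first → 5 extensions
  placing 3:o first → 1 extensions
total linear extensions = 6

6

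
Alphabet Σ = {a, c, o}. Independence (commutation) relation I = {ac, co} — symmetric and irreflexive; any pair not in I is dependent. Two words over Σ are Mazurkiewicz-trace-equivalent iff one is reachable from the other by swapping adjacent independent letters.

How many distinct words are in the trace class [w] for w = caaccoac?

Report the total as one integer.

70

piece 0:c — minimal
piece 1:a — minimal
piece 2:a rests on {1:a}
piece 3:c rests on {0:c}
piece 4:c rests on {3:c}
piece 5:o rests on {2:a}
piece 6:a rests on {5:o}
piece 7:c rests on {4:c}
minimal pieces: {0:c, 1:a}
ways to finish when only these pieces remain (= sum over removing one remaining piece with nothing left below it):
  1 left: {6}→1  {7}→1
  2 left: {4,7}→1  {5,6}→1  {6,7}→2
  3 left: {2,5,6}→1  {3,4,7}→1  {4,6,7}→3  {5,6,7}→3
  4 left: {0,3,4,7}→1  {1,2,5,6}→1  {2,5,6,7}→4  {3,4,6,7}→4  {4,5,6,7}→6
  5 left: {0,3,4,6,7}→5  {1,2,5,6,7}→5  {2,4,5,6,7}→10  {3,4,5,6,7}→10
  6 left: {0,3,4,5,6,7}→15  {1,2,4,5,6,7}→15  {2,3,4,5,6,7}→20
  placing 0:c first → 35 extensions
  placing 1:a first → 35 extensions
total linear extensions = 70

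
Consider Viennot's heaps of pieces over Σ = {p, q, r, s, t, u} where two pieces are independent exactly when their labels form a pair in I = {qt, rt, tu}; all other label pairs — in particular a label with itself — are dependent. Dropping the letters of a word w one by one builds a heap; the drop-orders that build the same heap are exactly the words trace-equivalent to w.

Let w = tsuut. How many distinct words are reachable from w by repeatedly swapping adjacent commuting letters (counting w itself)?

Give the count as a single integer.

piece 0:t — minimal
piece 1:s rests on {0:t}
piece 2:u rests on {1:s}
piece 3:u rests on {2:u}
piece 4:t rests on {1:s}
minimal pieces: {0:t}
ways to finish when only these pieces remain (= sum over removing one remaining piece with nothing left below it):
  1 left: {3}→1  {4}→1
  2 left: {2,3}→1  {3,4}→2
  3 left: {2,3,4}→3
  placing 0:t first → 3 extensions

3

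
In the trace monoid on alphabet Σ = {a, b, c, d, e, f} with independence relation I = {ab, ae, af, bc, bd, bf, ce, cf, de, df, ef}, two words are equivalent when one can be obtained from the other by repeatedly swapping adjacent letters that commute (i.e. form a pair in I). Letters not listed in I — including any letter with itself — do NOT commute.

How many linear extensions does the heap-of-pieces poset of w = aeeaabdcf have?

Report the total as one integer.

504

piece 0:a — minimal
piece 1:e — minimal
piece 2:e rests on {1:e}
piece 3:a rests on {0:a}
piece 4:a rests on {3:a}
piece 5:b rests on {2:e}
piece 6:d rests on {4:a}
piece 7:c rests on {6:d}
piece 8:f — minimal
minimal pieces: {0:a, 1:e, 8:f}
ways to finish when only these pieces remain (= sum over removing one remaining piece with nothing left below it):
  1 left: {5}→1  {7}→1  {8}→1
  2 left: {2,5}→1  {5,7}→2  {5,8}→2  {6,7}→1  {7,8}→2
  3 left: {1,2,5}→1  {2,5,7}→3  {2,5,8}→3  {4,6,7}→1  {5,6,7}→3  {5,7,8}→6  {6,7,8}→3
  4 left: {1,2,5,7}→4  {1,2,5,8}→4  {2,5,6,7}→6  {2,5,7,8}→12  {3,4,6,7}→1  {4,5,6,7}→4  {4,6,7,8}→4  {5,6,7,8}→12
  5 left: {0,3,4,6,7}→1  {1,2,5,6,7}→10  {1,2,5,7,8}→20  {2,4,5,6,7}→10  {2,5,6,7,8}→30  {3,4,5,6,7}→5  {3,4,6,7,8}→5  {4,5,6,7,8}→20
  6 left: {0,3,4,5,6,7}→6  {0,3,4,6,7,8}→6  {1,2,4,5,6,7}→20  {1,2,5,6,7,8}→60  {2,3,4,5,6,7}→15  {2,4,5,6,7,8}→60  {3,4,5,6,7,8}→30
  7 left: {0,2,3,4,5,6,7}→21  {0,3,4,5,6,7,8}→42  {1,2,3,4,5,6,7}→35  {1,2,4,5,6,7,8}→140  {2,3,4,5,6,7,8}→105
  placing 0:a first → 280 extensions
  placing 1:e first → 168 extensions
  placing 8:f first → 56 extensions
total linear extensions = 504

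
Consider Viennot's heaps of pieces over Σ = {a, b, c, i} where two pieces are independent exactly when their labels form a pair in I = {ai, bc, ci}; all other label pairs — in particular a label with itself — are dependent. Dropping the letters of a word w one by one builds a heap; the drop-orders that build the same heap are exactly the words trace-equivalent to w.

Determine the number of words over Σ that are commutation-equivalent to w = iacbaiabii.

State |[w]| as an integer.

piece 0:i — minimal
piece 1:a — minimal
piece 2:c rests on {1:a}
piece 3:b rests on {0:i, 1:a}
piece 4:a rests on {2:c, 3:b}
piece 5:i rests on {3:b}
piece 6:a rests on {4:a}
piece 7:b rests on {5:i, 6:a}
piece 8:i rests on {7:b}
piece 9:i rests on {8:i}
minimal pieces: {0:i, 1:a}
ways to finish when only these pieces remain (= sum over removing one remaining piece with nothing left below it):
  1 left: {9}→1
  2 left: {8,9}→1
  3 left: {7,8,9}→1
  4 left: {5,7,8,9}→1  {6,7,8,9}→1
  5 left: {4,6,7,8,9}→1  {5,6,7,8,9}→2
  6 left: {2,4,6,7,8,9}→1  {4,5,6,7,8,9}→3
  7 left: {2,4,5,6,7,8,9}→4  {3,4,5,6,7,8,9}→3
  8 left: {0,3,4,5,6,7,8,9}→3  {2,3,4,5,6,7,8,9}→7
  placing 0:i first → 7 extensions
  placing 1:a first → 10 extensions
total linear extensions = 17

17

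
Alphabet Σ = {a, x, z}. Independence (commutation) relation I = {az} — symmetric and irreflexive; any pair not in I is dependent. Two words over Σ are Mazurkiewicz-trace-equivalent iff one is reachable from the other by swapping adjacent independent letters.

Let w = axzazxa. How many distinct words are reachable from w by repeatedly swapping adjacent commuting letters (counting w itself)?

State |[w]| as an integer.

3

#0=a has no predecessor
#1=x depends on [0:a]
#2=z depends on [1:x]
#3=a depends on [1:x]
#4=z depends on [2:z]
#5=x depends on [3:a, 4:z]
#6=a depends on [5:x]
sources: [0:a]
N(rest) = Σ N(rest − s) over sources s of rest; N(one piece) = 1:
  size 1 → [6]=1
  size 2 → [5,6]=1
  size 3 → [3,5,6]=1  [4,5,6]=1
  size 4 → [2,4,5,6]=1  [3,4,5,6]=2
  size 5 → [2,3,4,5,6]=3
  first=0(a) contributes 3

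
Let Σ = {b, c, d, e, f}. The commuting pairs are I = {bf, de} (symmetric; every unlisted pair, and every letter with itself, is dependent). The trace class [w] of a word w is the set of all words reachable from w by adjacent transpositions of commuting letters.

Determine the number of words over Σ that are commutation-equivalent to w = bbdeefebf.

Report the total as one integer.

6

piece 0:b — minimal
piece 1:b rests on {0:b}
piece 2:d rests on {1:b}
piece 3:e rests on {1:b}
piece 4:e rests on {3:e}
piece 5:f rests on {2:d, 4:e}
piece 6:e rests on {5:f}
piece 7:b rests on {6:e}
piece 8:f rests on {6:e}
minimal pieces: {0:b}
ways to finish when only these pieces remain (= sum over removing one remaining piece with nothing left below it):
  1 left: {7}→1  {8}→1
  2 left: {7,8}→2
  3 left: {6,7,8}→2
  4 left: {5,6,7,8}→2
  5 left: {2,5,6,7,8}→2  {4,5,6,7,8}→2
  6 left: {2,4,5,6,7,8}→4  {3,4,5,6,7,8}→2
  7 left: {2,3,4,5,6,7,8}→6
  placing 0:b first → 6 extensions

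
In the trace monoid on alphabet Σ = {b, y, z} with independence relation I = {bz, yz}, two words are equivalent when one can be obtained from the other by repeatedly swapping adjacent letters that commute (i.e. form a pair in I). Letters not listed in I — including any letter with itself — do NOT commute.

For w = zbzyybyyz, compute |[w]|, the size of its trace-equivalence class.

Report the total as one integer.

#0=z has no predecessor
#1=b has no predecessor
#2=z depends on [0:z]
#3=y depends on [1:b]
#4=y depends on [3:y]
#5=b depends on [4:y]
#6=y depends on [5:b]
#7=y depends on [6:y]
#8=z depends on [2:z]
sources: [0:z, 1:b]
N(rest) = Σ N(rest − s) over sources s of rest; N(one piece) = 1:
  size 1 → [7]=1  [8]=1
  size 2 → [2,8]=1  [6,7]=1  [7,8]=2
  size 3 → [0,2,8]=1  [2,7,8]=3  [5,6,7]=1  [6,7,8]=3
  size 4 → [0,2,7,8]=4  [2,6,7,8]=6  [4,5,6,7]=1  [5,6,7,8]=4
  size 5 → [0,2,6,7,8]=10  [2,5,6,7,8]=10  [3,4,5,6,7]=1  [4,5,6,7,8]=5
  size 6 → [0,2,5,6,7,8]=20  [1,3,4,5,6,7]=1  [2,4,5,6,7,8]=15  [3,4,5,6,7,8]=6
  size 7 → [0,2,4,5,6,7,8]=35  [1,3,4,5,6,7,8]=7  [2,3,4,5,6,7,8]=21
  first=0(z) contributes 28
  first=1(b) contributes 56
|[w]| = 84

84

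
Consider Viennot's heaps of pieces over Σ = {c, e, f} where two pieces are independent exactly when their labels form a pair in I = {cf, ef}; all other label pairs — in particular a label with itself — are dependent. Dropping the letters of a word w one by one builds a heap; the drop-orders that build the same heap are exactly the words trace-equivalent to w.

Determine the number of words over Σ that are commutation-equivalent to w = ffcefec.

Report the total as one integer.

#0=f has no predecessor
#1=f depends on [0:f]
#2=c has no predecessor
#3=e depends on [2:c]
#4=f depends on [1:f]
#5=e depends on [3:e]
#6=c depends on [5:e]
sources: [0:f, 2:c]
N(rest) = Σ N(rest − s) over sources s of rest; N(one piece) = 1:
  size 1 → [4]=1  [6]=1
  size 2 → [1,4]=1  [4,6]=2  [5,6]=1
  size 3 → [0,1,4]=1  [1,4,6]=3  [3,5,6]=1  [4,5,6]=3
  size 4 → [0,1,4,6]=4  [1,4,5,6]=6  [2,3,5,6]=1  [3,4,5,6]=4
  size 5 → [0,1,4,5,6]=10  [1,3,4,5,6]=10  [2,3,4,5,6]=5
  first=0(f) contributes 15
  first=2(c) contributes 20
|[w]| = 35

35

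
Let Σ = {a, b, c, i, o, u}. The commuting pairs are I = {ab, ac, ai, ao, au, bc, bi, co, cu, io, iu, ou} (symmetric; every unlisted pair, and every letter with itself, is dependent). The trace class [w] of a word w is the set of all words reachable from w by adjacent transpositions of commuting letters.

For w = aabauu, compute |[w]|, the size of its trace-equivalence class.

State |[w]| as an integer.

20

piece 0:a — minimal
piece 1:a rests on {0:a}
piece 2:b — minimal
piece 3:a rests on {1:a}
piece 4:u rests on {2:b}
piece 5:u rests on {4:u}
minimal pieces: {0:a, 2:b}
ways to finish when only these pieces remain (= sum over removing one remaining piece with nothing left below it):
  1 left: {3}→1  {5}→1
  2 left: {1,3}→1  {3,5}→2  {4,5}→1
  3 left: {0,1,3}→1  {1,3,5}→3  {2,4,5}→1  {3,4,5}→3
  4 left: {0,1,3,5}→4  {1,3,4,5}→6  {2,3,4,5}→4
  placing 0:a first → 10 extensions
  placing 2:b first → 10 extensions
total linear extensions = 20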